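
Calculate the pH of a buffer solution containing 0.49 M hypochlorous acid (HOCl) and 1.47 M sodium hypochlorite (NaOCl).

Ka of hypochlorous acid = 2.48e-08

pKa = -log(2.48e-08) = 7.61. pH = pKa + log([A⁻]/[HA]) = 7.61 + log(1.47/0.49)

pH = 8.08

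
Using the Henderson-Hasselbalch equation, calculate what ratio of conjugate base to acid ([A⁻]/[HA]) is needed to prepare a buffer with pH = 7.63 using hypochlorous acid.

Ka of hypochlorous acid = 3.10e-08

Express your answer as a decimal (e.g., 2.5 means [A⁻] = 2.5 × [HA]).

pKa = -log(3.10e-08) = 7.5086. pH = pKa + log([A⁻]/[HA]), so log([A⁻]/[HA]) = pH − pKa = 7.63 − 7.5086 = 0.1214. [A⁻]/[HA] = 10^(0.1214) = 1.32

[A⁻]/[HA] = 1.32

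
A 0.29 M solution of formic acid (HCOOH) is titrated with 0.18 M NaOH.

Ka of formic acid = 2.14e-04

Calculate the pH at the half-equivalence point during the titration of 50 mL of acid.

At half-equivalence [HA] = [A⁻], so Henderson-Hasselbalch gives pH = pKa = -log(2.14e-04) = 3.67.

pH = pKa = 3.67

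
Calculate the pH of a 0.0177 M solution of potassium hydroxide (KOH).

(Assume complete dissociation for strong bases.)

[OH⁻] = 0.0177 M for strong base. pOH = -log[OH⁻] = 1.75, pH = 14 - pOH

pH = 12.25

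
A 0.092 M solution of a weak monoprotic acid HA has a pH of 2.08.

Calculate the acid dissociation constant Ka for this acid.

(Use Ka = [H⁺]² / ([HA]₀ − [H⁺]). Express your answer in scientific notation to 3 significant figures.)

[H⁺] = 10^(−pH) = 10^(−2.08) = 8.318e-03 M. For HA ⇌ H⁺ + A⁻, Ka = [H⁺][A⁻]/[HA] = [H⁺]² / ([HA]₀ − [H⁺]) = (8.318e-03)² / (0.092 − 8.318e-03) = 8.27e-04.

K_a = 8.27e-04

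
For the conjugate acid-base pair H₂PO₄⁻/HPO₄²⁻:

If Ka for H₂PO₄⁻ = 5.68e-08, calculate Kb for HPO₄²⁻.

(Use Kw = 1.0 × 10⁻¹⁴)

For a conjugate pair Ka × Kb = Kw, so Kb = Kw/Ka = 1.0 × 10⁻¹⁴ / 5.68e-08 = 1.76e-07.

K_b = 1.76e-07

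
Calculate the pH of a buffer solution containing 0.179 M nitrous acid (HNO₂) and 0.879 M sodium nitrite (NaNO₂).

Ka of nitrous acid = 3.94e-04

pKa = -log(3.94e-04) = 3.40. pH = pKa + log([A⁻]/[HA]) = 3.40 + log(0.879/0.179)

pH = 4.10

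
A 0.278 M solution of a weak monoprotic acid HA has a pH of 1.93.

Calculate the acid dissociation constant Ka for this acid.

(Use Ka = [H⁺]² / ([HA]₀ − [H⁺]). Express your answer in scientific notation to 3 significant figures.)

[H⁺] = 10^(−pH) = 10^(−1.93) = 1.175e-02 M. For HA ⇌ H⁺ + A⁻, Ka = [H⁺][A⁻]/[HA] = [H⁺]² / ([HA]₀ − [H⁺]) = (1.175e-02)² / (0.278 − 1.175e-02) = 5.18e-04.

K_a = 5.18e-04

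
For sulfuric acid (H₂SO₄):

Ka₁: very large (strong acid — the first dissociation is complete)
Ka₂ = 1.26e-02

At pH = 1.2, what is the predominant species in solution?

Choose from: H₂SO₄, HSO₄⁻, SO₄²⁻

The first dissociation is complete, so H₂SO₄ itself is never the predominant species in water; pKa₂ = -log(1.26e-02) = 1.90. For a polyprotic acid the predominant species crosses at each pKa: below pKa_n the protonated form dominates, above it the deprotonated form does. At pH = 1.2, the predominant species is HSO₄⁻.

HSO₄⁻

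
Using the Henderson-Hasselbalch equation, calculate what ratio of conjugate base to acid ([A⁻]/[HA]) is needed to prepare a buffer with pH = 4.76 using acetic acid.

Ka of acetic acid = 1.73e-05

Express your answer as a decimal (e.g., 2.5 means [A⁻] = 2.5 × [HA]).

pKa = -log(1.73e-05) = 4.7620. pH = pKa + log([A⁻]/[HA]), so log([A⁻]/[HA]) = pH − pKa = 4.76 − 4.7620 = -0.0020. [A⁻]/[HA] = 10^(-0.0020) = 0.996

[A⁻]/[HA] = 0.996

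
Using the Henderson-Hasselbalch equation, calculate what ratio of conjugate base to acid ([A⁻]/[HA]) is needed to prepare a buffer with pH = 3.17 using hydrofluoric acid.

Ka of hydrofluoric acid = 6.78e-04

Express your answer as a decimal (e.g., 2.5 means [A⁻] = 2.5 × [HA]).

pKa = -log(6.78e-04) = 3.1688. pH = pKa + log([A⁻]/[HA]), so log([A⁻]/[HA]) = pH − pKa = 3.17 − 3.1688 = 0.0012. [A⁻]/[HA] = 10^(0.0012) = 1.00

[A⁻]/[HA] = 1.00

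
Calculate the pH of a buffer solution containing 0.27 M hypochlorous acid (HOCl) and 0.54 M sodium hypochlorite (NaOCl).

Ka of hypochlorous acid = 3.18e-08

pKa = -log(3.18e-08) = 7.50. pH = pKa + log([A⁻]/[HA]) = 7.50 + log(0.54/0.27)

pH = 7.80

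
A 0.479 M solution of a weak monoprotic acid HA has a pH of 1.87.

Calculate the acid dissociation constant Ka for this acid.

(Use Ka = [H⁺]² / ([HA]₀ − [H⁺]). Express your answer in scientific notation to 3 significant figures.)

[H⁺] = 10^(−pH) = 10^(−1.87) = 1.349e-02 M. For HA ⇌ H⁺ + A⁻, Ka = [H⁺][A⁻]/[HA] = [H⁺]² / ([HA]₀ − [H⁺]) = (1.349e-02)² / (0.479 − 1.349e-02) = 3.91e-04.

K_a = 3.91e-04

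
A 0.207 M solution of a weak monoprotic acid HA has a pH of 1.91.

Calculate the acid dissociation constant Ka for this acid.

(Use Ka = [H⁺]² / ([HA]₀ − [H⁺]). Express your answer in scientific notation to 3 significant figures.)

[H⁺] = 10^(−pH) = 10^(−1.91) = 1.230e-02 M. For HA ⇌ H⁺ + A⁻, Ka = [H⁺][A⁻]/[HA] = [H⁺]² / ([HA]₀ − [H⁺]) = (1.230e-02)² / (0.207 − 1.230e-02) = 7.77e-04.

K_a = 7.77e-04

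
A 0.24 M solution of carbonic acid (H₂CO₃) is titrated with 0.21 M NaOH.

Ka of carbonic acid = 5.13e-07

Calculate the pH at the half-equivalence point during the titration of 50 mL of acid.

At half-equivalence [HA] = [A⁻], so Henderson-Hasselbalch gives pH = pKa = -log(5.13e-07) = 6.29.

pH = pKa = 6.29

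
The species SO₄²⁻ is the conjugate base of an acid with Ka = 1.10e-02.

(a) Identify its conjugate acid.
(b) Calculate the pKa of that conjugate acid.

(a) The conjugate acid is formed by adding one H⁺ to SO₄²⁻, giving HSO₄⁻. (b) pKa = -log(Ka) = -log(1.10e-02) = 1.96.

Conjugate acid: HSO₄⁻; pK_a = 1.96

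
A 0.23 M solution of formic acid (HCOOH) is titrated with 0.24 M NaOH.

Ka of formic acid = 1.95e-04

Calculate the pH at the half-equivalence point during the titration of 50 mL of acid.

At half-equivalence [HA] = [A⁻], so Henderson-Hasselbalch gives pH = pKa = -log(1.95e-04) = 3.71.

pH = pKa = 3.71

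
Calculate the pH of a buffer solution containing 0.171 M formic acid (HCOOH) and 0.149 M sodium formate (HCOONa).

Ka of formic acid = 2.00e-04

pKa = -log(2.00e-04) = 3.70. pH = pKa + log([A⁻]/[HA]) = 3.70 + log(0.149/0.171)

pH = 3.64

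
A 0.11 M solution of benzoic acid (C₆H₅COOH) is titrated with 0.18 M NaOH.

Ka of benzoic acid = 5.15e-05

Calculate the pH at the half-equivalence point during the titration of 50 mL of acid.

At half-equivalence [HA] = [A⁻], so Henderson-Hasselbalch gives pH = pKa = -log(5.15e-05) = 4.29.

pH = pKa = 4.29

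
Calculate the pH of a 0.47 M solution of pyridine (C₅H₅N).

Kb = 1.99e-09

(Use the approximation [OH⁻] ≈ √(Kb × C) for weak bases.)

[OH⁻] = √(Kb × C) = √(1.99e-09 × 0.47) = 3.0583e-05. pOH = 4.51, pH = 14 - pOH

pH = 9.49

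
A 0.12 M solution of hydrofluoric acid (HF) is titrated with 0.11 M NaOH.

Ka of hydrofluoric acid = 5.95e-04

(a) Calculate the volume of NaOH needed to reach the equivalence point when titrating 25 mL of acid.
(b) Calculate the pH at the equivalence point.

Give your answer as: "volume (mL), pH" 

moles acid = 0.12 × 25/1000 = 0.003 mol; V_base = moles/0.11 × 1000 = 27.3 mL. At equivalence only the conjugate base is present: [A⁻] = 0.003/0.052 = 5.7391e-02 M. Kb = Kw/Ka = 1.68e-11; [OH⁻] = √(Kb × [A⁻]) = 9.8212e-07; pOH = 6.01; pH = 14 - pOH = 7.99.

V = 27.3 mL, pH = 7.99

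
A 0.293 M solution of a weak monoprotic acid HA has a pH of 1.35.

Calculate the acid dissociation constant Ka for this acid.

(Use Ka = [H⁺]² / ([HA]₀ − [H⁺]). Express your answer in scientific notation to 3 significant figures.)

[H⁺] = 10^(−pH) = 10^(−1.35) = 4.467e-02 M. For HA ⇌ H⁺ + A⁻, Ka = [H⁺][A⁻]/[HA] = [H⁺]² / ([HA]₀ − [H⁺]) = (4.467e-02)² / (0.293 − 4.467e-02) = 8.03e-03.

K_a = 8.03e-03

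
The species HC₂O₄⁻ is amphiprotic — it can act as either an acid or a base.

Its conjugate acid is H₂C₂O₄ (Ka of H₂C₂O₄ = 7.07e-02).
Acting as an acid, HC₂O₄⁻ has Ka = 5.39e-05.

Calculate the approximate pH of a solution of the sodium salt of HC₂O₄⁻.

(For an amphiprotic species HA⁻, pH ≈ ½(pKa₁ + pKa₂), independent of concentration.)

pKa₁ = -log(7.07e-02) = 1.15; pKa₂ = -log(5.39e-05) = 4.27. For an amphiprotic species, pH ≈ ½(pKa₁ + pKa₂) = ½(1.15 + 4.27) = 2.71.

pH = 2.71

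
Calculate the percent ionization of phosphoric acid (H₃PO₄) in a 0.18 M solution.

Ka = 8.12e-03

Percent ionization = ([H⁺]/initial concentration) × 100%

Using Ka equilibrium: x² + Ka×x - Ka×C = 0. Solving: [H⁺] = 3.4386e-02. Percent = (3.4386e-02/0.18) × 100

Percent ionization = 19.1%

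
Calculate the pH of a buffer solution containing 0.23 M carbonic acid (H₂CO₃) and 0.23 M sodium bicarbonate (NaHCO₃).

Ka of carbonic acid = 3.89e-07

pKa = -log(3.89e-07) = 6.41. pH = pKa + log([A⁻]/[HA]) = 6.41 + log(0.23/0.23)

pH = 6.41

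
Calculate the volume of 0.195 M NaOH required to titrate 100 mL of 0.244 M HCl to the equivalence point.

At equivalence: moles acid = moles base. moles HCl = 0.244 × 100/1000 = 0.0244 mol. V_base = moles / 0.195 × 1000 = 125.1 mL.

V_{base} = 125.1 mL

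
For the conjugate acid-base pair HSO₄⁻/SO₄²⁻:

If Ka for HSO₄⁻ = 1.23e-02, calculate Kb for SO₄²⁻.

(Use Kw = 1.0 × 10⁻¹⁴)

For a conjugate pair Ka × Kb = Kw, so Kb = Kw/Ka = 1.0 × 10⁻¹⁴ / 1.23e-02 = 8.13e-13.

K_b = 8.13e-13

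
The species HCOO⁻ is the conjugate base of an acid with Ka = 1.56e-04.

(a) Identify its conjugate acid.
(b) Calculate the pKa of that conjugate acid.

(a) The conjugate acid is formed by adding one H⁺ to HCOO⁻, giving HCOOH. (b) pKa = -log(Ka) = -log(1.56e-04) = 3.81.

Conjugate acid: HCOOH; pK_a = 3.81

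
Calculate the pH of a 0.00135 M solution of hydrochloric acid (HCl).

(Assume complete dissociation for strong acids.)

[H⁺] = 0.00135 M for strong acid. pH = -log[H⁺] = -log(0.00135)

pH = 2.87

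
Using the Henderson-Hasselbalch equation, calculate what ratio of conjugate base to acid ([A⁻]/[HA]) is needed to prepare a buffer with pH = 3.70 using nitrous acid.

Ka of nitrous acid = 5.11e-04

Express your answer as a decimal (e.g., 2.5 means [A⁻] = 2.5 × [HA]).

pKa = -log(5.11e-04) = 3.2916. pH = pKa + log([A⁻]/[HA]), so log([A⁻]/[HA]) = pH − pKa = 3.70 − 3.2916 = 0.4084. [A⁻]/[HA] = 10^(0.4084) = 2.56

[A⁻]/[HA] = 2.56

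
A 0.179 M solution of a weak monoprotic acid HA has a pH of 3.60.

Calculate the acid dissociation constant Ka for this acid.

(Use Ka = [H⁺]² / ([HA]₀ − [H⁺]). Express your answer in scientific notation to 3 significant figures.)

[H⁺] = 10^(−pH) = 10^(−3.60) = 2.512e-04 M. For HA ⇌ H⁺ + A⁻, Ka = [H⁺][A⁻]/[HA] = [H⁺]² / ([HA]₀ − [H⁺]) = (2.512e-04)² / (0.179 − 2.512e-04) = 3.53e-07.

K_a = 3.53e-07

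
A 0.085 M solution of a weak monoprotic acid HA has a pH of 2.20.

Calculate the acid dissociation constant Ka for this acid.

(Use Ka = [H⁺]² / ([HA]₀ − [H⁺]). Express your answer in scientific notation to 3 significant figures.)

[H⁺] = 10^(−pH) = 10^(−2.20) = 6.310e-03 M. For HA ⇌ H⁺ + A⁻, Ka = [H⁺][A⁻]/[HA] = [H⁺]² / ([HA]₀ − [H⁺]) = (6.310e-03)² / (0.085 − 6.310e-03) = 5.06e-04.

K_a = 5.06e-04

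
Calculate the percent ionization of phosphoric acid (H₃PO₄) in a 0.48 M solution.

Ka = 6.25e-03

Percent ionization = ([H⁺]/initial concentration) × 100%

Using Ka equilibrium: x² + Ka×x - Ka×C = 0. Solving: [H⁺] = 5.1736e-02. Percent = (5.1736e-02/0.48) × 100

Percent ionization = 10.8%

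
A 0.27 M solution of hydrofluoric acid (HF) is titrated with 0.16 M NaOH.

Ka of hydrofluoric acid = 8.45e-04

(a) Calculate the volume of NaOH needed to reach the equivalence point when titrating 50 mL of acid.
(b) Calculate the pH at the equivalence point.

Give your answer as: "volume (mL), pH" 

moles acid = 0.27 × 50/1000 = 0.0135 mol; V_base = moles/0.16 × 1000 = 84.4 mL. At equivalence only the conjugate base is present: [A⁻] = 0.0135/0.134 = 1.0047e-01 M. Kb = Kw/Ka = 1.18e-11; [OH⁻] = √(Kb × [A⁻]) = 1.0904e-06; pOH = 5.96; pH = 14 - pOH = 8.04.

V = 84.4 mL, pH = 8.04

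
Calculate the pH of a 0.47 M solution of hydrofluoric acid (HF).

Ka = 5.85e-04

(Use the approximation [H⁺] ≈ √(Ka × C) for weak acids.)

[H⁺] = √(Ka × C) = √(5.85e-04 × 0.47) = 1.6582e-02. pH = -log(1.6582e-02)

pH = 1.78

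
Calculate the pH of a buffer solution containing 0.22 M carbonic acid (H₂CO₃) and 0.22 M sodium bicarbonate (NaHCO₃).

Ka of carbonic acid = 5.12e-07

pKa = -log(5.12e-07) = 6.29. pH = pKa + log([A⁻]/[HA]) = 6.29 + log(0.22/0.22)

pH = 6.29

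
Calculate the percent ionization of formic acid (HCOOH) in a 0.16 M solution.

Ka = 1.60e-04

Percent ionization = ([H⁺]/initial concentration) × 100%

Using Ka equilibrium: x² + Ka×x - Ka×C = 0. Solving: [H⁺] = 4.9803e-03. Percent = (4.9803e-03/0.16) × 100

Percent ionization = 3.11%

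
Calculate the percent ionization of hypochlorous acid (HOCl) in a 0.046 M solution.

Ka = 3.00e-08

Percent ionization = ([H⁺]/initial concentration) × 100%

Using Ka equilibrium: x² + Ka×x - Ka×C = 0. Solving: [H⁺] = 3.7133e-05. Percent = (3.7133e-05/0.046) × 100

Percent ionization = 0.0807%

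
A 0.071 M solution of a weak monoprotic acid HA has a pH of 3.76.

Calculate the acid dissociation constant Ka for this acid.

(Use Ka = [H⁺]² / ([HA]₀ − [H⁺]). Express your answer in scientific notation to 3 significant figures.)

[H⁺] = 10^(−pH) = 10^(−3.76) = 1.738e-04 M. For HA ⇌ H⁺ + A⁻, Ka = [H⁺][A⁻]/[HA] = [H⁺]² / ([HA]₀ − [H⁺]) = (1.738e-04)² / (0.071 − 1.738e-04) = 4.26e-07.

K_a = 4.26e-07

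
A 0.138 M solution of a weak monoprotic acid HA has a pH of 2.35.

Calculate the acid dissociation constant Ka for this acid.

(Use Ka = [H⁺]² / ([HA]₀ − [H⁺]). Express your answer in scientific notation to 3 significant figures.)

[H⁺] = 10^(−pH) = 10^(−2.35) = 4.467e-03 M. For HA ⇌ H⁺ + A⁻, Ka = [H⁺][A⁻]/[HA] = [H⁺]² / ([HA]₀ − [H⁺]) = (4.467e-03)² / (0.138 − 4.467e-03) = 1.49e-04.

K_a = 1.49e-04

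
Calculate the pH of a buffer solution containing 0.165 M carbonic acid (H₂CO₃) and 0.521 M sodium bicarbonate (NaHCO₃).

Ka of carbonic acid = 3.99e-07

pKa = -log(3.99e-07) = 6.40. pH = pKa + log([A⁻]/[HA]) = 6.40 + log(0.521/0.165)

pH = 6.90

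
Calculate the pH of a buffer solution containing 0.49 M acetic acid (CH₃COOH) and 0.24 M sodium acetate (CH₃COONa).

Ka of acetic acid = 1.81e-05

pKa = -log(1.81e-05) = 4.74. pH = pKa + log([A⁻]/[HA]) = 4.74 + log(0.24/0.49)

pH = 4.43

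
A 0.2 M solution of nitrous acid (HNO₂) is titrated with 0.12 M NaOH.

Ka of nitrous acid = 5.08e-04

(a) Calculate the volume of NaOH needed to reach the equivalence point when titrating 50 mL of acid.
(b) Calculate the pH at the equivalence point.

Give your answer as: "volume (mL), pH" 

moles acid = 0.2 × 50/1000 = 0.01 mol; V_base = moles/0.12 × 1000 = 83.3 mL. At equivalence only the conjugate base is present: [A⁻] = 0.01/0.133 = 7.5000e-02 M. Kb = Kw/Ka = 1.97e-11; [OH⁻] = √(Kb × [A⁻]) = 1.2151e-06; pOH = 5.92; pH = 14 - pOH = 8.08.

V = 83.3 mL, pH = 8.08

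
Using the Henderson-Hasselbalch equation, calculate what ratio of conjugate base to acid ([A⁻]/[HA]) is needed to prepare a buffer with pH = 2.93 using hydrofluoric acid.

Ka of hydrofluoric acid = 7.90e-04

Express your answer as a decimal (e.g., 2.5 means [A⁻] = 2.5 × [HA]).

pKa = -log(7.90e-04) = 3.1024. pH = pKa + log([A⁻]/[HA]), so log([A⁻]/[HA]) = pH − pKa = 2.93 − 3.1024 = -0.1724. [A⁻]/[HA] = 10^(-0.1724) = 0.672

[A⁻]/[HA] = 0.672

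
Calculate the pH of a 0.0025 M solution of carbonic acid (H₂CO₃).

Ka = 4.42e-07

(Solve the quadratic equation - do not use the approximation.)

x² + Ka×x - Ka×C = 0. Using quadratic formula: [H⁺] = 3.3021e-05

pH = 4.48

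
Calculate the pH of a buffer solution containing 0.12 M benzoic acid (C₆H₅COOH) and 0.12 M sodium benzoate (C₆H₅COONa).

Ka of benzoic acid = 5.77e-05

pKa = -log(5.77e-05) = 4.24. pH = pKa + log([A⁻]/[HA]) = 4.24 + log(0.12/0.12)

pH = 4.24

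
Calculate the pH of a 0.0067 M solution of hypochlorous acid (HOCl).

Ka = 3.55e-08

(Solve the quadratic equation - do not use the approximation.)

x² + Ka×x - Ka×C = 0. Using quadratic formula: [H⁺] = 1.5405e-05

pH = 4.81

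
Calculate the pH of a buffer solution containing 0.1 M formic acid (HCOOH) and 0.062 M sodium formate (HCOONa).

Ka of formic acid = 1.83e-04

pKa = -log(1.83e-04) = 3.74. pH = pKa + log([A⁻]/[HA]) = 3.74 + log(0.062/0.1)

pH = 3.53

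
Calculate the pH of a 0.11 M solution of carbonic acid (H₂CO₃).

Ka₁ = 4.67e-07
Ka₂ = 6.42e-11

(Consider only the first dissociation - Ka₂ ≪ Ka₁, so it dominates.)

First dissociation dominates. From Ka₁ = [H⁺][HA⁻]/[H₂A], x² + Ka₁·x − Ka₁·C = 0 with C = 0.11 M and Ka₁ = 4.67e-07. Solving: [H⁺] = (−Ka₁ + √(Ka₁² + 4·Ka₁·C)) / 2 = 2.2642e-04 M. pH = -log(2.2642e-04) = 3.65.

pH = 3.65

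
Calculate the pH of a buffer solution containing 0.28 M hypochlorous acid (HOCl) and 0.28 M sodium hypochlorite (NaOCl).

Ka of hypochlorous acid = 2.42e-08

pKa = -log(2.42e-08) = 7.62. pH = pKa + log([A⁻]/[HA]) = 7.62 + log(0.28/0.28)

pH = 7.62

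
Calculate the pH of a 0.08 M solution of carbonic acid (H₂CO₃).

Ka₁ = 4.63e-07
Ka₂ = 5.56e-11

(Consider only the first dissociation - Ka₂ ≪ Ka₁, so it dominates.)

First dissociation dominates. From Ka₁ = [H⁺][HA⁻]/[H₂A], x² + Ka₁·x − Ka₁·C = 0 with C = 0.08 M and Ka₁ = 4.63e-07. Solving: [H⁺] = (−Ka₁ + √(Ka₁² + 4·Ka₁·C)) / 2 = 1.9223e-04 M. pH = -log(1.9223e-04) = 3.72.

pH = 3.72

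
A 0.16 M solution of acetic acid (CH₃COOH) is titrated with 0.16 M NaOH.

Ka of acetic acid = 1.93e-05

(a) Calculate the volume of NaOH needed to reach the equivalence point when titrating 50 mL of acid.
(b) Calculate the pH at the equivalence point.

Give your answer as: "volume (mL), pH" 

moles acid = 0.16 × 50/1000 = 0.008 mol; V_base = moles/0.16 × 1000 = 50.0 mL. At equivalence only the conjugate base is present: [A⁻] = 0.008/0.100 = 8.0000e-02 M. Kb = Kw/Ka = 5.18e-10; [OH⁻] = √(Kb × [A⁻]) = 6.4382e-06; pOH = 5.19; pH = 14 - pOH = 8.81.

V = 50.0 mL, pH = 8.81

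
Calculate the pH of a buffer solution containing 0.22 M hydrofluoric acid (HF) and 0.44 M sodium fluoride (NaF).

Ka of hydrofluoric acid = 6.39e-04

pKa = -log(6.39e-04) = 3.19. pH = pKa + log([A⁻]/[HA]) = 3.19 + log(0.44/0.22)

pH = 3.50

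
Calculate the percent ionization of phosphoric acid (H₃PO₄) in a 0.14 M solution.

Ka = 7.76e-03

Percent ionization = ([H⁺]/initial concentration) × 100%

Using Ka equilibrium: x² + Ka×x - Ka×C = 0. Solving: [H⁺] = 2.9308e-02. Percent = (2.9308e-02/0.14) × 100

Percent ionization = 20.9%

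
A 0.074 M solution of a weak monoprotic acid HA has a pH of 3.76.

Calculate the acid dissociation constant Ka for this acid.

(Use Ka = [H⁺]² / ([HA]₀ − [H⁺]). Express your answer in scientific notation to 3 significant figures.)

[H⁺] = 10^(−pH) = 10^(−3.76) = 1.738e-04 M. For HA ⇌ H⁺ + A⁻, Ka = [H⁺][A⁻]/[HA] = [H⁺]² / ([HA]₀ − [H⁺]) = (1.738e-04)² / (0.074 − 1.738e-04) = 4.09e-07.

K_a = 4.09e-07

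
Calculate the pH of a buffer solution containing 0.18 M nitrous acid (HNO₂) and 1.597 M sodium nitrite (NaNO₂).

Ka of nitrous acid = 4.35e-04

pKa = -log(4.35e-04) = 3.36. pH = pKa + log([A⁻]/[HA]) = 3.36 + log(1.597/0.18)

pH = 4.31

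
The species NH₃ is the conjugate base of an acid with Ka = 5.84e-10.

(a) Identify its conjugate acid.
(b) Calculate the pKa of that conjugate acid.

(a) The conjugate acid is formed by adding one H⁺ to NH₃, giving NH₄⁺. (b) pKa = -log(Ka) = -log(5.84e-10) = 9.23.

Conjugate acid: NH₄⁺; pK_a = 9.23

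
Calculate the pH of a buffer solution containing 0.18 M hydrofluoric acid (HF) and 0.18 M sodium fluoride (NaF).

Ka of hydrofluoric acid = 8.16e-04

pKa = -log(8.16e-04) = 3.09. pH = pKa + log([A⁻]/[HA]) = 3.09 + log(0.18/0.18)

pH = 3.09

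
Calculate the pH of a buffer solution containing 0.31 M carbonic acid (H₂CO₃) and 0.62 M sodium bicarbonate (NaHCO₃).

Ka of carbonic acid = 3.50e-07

pKa = -log(3.50e-07) = 6.46. pH = pKa + log([A⁻]/[HA]) = 6.46 + log(0.62/0.31)

pH = 6.76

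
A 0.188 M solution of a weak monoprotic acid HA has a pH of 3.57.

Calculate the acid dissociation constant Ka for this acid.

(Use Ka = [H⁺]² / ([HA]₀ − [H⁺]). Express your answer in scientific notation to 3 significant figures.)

[H⁺] = 10^(−pH) = 10^(−3.57) = 2.692e-04 M. For HA ⇌ H⁺ + A⁻, Ka = [H⁺][A⁻]/[HA] = [H⁺]² / ([HA]₀ − [H⁺]) = (2.692e-04)² / (0.188 − 2.692e-04) = 3.86e-07.

K_a = 3.86e-07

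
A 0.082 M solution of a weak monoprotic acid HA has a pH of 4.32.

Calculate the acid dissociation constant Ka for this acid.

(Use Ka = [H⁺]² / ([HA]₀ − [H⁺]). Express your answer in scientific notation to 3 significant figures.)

[H⁺] = 10^(−pH) = 10^(−4.32) = 4.786e-05 M. For HA ⇌ H⁺ + A⁻, Ka = [H⁺][A⁻]/[HA] = [H⁺]² / ([HA]₀ − [H⁺]) = (4.786e-05)² / (0.082 − 4.786e-05) = 2.80e-08.

K_a = 2.80e-08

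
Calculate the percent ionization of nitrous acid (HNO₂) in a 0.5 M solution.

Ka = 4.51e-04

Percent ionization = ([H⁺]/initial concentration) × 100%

Using Ka equilibrium: x² + Ka×x - Ka×C = 0. Solving: [H⁺] = 1.4793e-02. Percent = (1.4793e-02/0.5) × 100

Percent ionization = 2.96%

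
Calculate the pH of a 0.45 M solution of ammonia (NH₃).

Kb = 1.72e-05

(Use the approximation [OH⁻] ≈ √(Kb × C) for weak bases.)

[OH⁻] = √(Kb × C) = √(1.72e-05 × 0.45) = 2.7821e-03. pOH = 2.56, pH = 14 - pOH

pH = 11.44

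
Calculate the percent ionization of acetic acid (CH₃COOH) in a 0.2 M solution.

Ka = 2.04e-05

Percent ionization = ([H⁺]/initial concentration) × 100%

Using Ka equilibrium: x² + Ka×x - Ka×C = 0. Solving: [H⁺] = 2.0097e-03. Percent = (2.0097e-03/0.2) × 100

Percent ionization = 1%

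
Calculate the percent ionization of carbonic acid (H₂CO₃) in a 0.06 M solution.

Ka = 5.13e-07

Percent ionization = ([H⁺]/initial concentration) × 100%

Using Ka equilibrium: x² + Ka×x - Ka×C = 0. Solving: [H⁺] = 1.7519e-04. Percent = (1.7519e-04/0.06) × 100

Percent ionization = 0.292%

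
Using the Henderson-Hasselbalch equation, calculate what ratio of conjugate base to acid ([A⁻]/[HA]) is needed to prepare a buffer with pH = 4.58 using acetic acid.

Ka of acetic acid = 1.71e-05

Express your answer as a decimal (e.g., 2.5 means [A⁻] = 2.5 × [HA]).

pKa = -log(1.71e-05) = 4.7670. pH = pKa + log([A⁻]/[HA]), so log([A⁻]/[HA]) = pH − pKa = 4.58 − 4.7670 = -0.1870. [A⁻]/[HA] = 10^(-0.1870) = 0.650

[A⁻]/[HA] = 0.650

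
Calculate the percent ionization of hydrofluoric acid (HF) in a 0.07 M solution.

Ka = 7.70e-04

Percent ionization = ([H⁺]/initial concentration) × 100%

Using Ka equilibrium: x² + Ka×x - Ka×C = 0. Solving: [H⁺] = 6.9667e-03. Percent = (6.9667e-03/0.07) × 100

Percent ionization = 9.95%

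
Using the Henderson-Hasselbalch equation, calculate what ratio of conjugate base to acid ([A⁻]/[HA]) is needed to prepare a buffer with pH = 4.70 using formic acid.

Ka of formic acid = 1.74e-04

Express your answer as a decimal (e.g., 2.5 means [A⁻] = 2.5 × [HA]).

pKa = -log(1.74e-04) = 3.7595. pH = pKa + log([A⁻]/[HA]), so log([A⁻]/[HA]) = pH − pKa = 4.70 − 3.7595 = 0.9405. [A⁻]/[HA] = 10^(0.9405) = 8.72

[A⁻]/[HA] = 8.72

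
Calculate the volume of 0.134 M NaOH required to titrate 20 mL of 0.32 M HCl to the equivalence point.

At equivalence: moles acid = moles base. moles HCl = 0.32 × 20/1000 = 0.0064 mol. V_base = moles / 0.134 × 1000 = 47.8 mL.

V_{base} = 47.8 mL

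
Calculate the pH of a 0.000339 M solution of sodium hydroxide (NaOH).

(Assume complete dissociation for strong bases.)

[OH⁻] = 0.000339 M for strong base. pOH = -log[OH⁻] = 3.47, pH = 14 - pOH

pH = 10.53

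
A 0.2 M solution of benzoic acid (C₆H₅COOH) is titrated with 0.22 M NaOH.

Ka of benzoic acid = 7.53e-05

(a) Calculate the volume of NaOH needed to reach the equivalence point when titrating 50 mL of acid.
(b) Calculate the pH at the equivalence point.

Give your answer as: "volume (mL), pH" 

moles acid = 0.2 × 50/1000 = 0.01 mol; V_base = moles/0.22 × 1000 = 45.5 mL. At equivalence only the conjugate base is present: [A⁻] = 0.01/0.095 = 1.0476e-01 M. Kb = Kw/Ka = 1.33e-10; [OH⁻] = √(Kb × [A⁻]) = 3.7300e-06; pOH = 5.43; pH = 14 - pOH = 8.57.

V = 45.5 mL, pH = 8.57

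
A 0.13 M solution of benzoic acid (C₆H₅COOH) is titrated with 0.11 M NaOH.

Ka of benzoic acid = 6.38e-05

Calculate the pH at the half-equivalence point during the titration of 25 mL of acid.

At half-equivalence [HA] = [A⁻], so Henderson-Hasselbalch gives pH = pKa = -log(6.38e-05) = 4.20.

pH = pKa = 4.20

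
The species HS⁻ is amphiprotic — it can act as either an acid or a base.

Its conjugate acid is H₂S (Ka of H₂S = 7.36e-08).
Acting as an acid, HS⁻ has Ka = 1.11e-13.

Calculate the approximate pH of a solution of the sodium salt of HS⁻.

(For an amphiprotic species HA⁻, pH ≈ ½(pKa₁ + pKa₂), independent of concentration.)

pKa₁ = -log(7.36e-08) = 7.13; pKa₂ = -log(1.11e-13) = 12.95. For an amphiprotic species, pH ≈ ½(pKa₁ + pKa₂) = ½(7.13 + 12.95) = 10.04.

pH = 10.04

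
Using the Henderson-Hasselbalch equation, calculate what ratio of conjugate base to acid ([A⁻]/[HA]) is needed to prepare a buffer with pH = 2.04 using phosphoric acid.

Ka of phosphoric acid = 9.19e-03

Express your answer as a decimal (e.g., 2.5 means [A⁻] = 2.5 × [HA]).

pKa = -log(9.19e-03) = 2.0367. pH = pKa + log([A⁻]/[HA]), so log([A⁻]/[HA]) = pH − pKa = 2.04 − 2.0367 = 0.0033. [A⁻]/[HA] = 10^(0.0033) = 1.01

[A⁻]/[HA] = 1.01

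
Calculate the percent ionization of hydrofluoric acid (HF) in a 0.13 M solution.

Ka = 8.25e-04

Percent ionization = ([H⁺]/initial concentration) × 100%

Using Ka equilibrium: x² + Ka×x - Ka×C = 0. Solving: [H⁺] = 9.9519e-03. Percent = (9.9519e-03/0.13) × 100

Percent ionization = 7.66%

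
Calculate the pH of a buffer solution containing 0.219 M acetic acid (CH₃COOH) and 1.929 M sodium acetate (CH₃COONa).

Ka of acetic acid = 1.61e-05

pKa = -log(1.61e-05) = 4.79. pH = pKa + log([A⁻]/[HA]) = 4.79 + log(1.929/0.219)

pH = 5.74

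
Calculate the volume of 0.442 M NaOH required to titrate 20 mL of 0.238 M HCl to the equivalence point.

At equivalence: moles acid = moles base. moles HCl = 0.238 × 20/1000 = 0.00476 mol. V_base = moles / 0.442 × 1000 = 10.8 mL.

V_{base} = 10.8 mL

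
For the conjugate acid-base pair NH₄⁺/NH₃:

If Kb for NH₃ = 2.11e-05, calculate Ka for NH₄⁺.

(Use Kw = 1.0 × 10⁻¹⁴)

For a conjugate pair Ka × Kb = Kw, so Ka = Kw/Kb = 1.0 × 10⁻¹⁴ / 2.11e-05 = 4.74e-10.

K_a = 4.74e-10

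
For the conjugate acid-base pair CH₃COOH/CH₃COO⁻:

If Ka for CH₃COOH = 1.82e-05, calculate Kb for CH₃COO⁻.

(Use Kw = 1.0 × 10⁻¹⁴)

For a conjugate pair Ka × Kb = Kw, so Kb = Kw/Ka = 1.0 × 10⁻¹⁴ / 1.82e-05 = 5.49e-10.

K_b = 5.49e-10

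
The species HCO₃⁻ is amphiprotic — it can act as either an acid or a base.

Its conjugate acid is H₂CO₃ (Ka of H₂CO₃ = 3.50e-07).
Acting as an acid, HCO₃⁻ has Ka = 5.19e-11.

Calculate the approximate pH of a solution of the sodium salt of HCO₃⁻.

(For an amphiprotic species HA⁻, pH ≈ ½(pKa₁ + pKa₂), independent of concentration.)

pKa₁ = -log(3.50e-07) = 6.46; pKa₂ = -log(5.19e-11) = 10.28. For an amphiprotic species, pH ≈ ½(pKa₁ + pKa₂) = ½(6.46 + 10.28) = 8.37.

pH = 8.37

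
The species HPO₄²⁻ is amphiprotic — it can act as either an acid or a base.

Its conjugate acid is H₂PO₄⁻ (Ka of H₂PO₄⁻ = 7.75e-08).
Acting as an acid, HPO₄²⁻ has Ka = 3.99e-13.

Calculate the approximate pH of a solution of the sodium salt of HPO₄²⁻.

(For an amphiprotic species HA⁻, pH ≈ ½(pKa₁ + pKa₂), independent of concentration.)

pKa₁ = -log(7.75e-08) = 7.11; pKa₂ = -log(3.99e-13) = 12.40. For an amphiprotic species, pH ≈ ½(pKa₁ + pKa₂) = ½(7.11 + 12.40) = 9.75.

pH = 9.75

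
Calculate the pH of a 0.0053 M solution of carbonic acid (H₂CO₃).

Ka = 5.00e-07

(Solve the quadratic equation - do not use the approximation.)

x² + Ka×x - Ka×C = 0. Using quadratic formula: [H⁺] = 5.1229e-05

pH = 4.29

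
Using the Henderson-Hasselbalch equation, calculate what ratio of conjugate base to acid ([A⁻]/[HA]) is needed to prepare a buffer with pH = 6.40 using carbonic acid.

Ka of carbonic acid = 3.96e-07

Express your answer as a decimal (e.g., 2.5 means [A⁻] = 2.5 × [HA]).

pKa = -log(3.96e-07) = 6.4023. pH = pKa + log([A⁻]/[HA]), so log([A⁻]/[HA]) = pH − pKa = 6.40 − 6.4023 = -0.0023. [A⁻]/[HA] = 10^(-0.0023) = 0.995

[A⁻]/[HA] = 0.995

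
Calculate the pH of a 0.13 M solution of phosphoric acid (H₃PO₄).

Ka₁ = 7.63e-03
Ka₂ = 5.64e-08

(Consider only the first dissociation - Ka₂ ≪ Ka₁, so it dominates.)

First dissociation dominates. From Ka₁ = [H⁺][HA⁻]/[H₂A], x² + Ka₁·x − Ka₁·C = 0 with C = 0.13 M and Ka₁ = 7.63e-03. Solving: [H⁺] = (−Ka₁ + √(Ka₁² + 4·Ka₁·C)) / 2 = 2.7910e-02 M. pH = -log(2.7910e-02) = 1.55.

pH = 1.55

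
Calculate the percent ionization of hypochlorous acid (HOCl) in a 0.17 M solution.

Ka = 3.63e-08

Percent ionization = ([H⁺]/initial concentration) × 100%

Using Ka equilibrium: x² + Ka×x - Ka×C = 0. Solving: [H⁺] = 7.8538e-05. Percent = (7.8538e-05/0.17) × 100

Percent ionization = 0.0462%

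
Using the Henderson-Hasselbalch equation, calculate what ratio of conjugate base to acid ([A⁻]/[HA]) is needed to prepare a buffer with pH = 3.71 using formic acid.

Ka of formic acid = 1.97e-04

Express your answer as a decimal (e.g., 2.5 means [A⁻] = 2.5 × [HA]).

pKa = -log(1.97e-04) = 3.7055. pH = pKa + log([A⁻]/[HA]), so log([A⁻]/[HA]) = pH − pKa = 3.71 − 3.7055 = 0.0045. [A⁻]/[HA] = 10^(0.0045) = 1.01

[A⁻]/[HA] = 1.01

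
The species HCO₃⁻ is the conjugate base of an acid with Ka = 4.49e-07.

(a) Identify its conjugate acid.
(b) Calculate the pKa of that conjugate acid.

(a) The conjugate acid is formed by adding one H⁺ to HCO₃⁻, giving H₂CO₃. (b) pKa = -log(Ka) = -log(4.49e-07) = 6.35.

Conjugate acid: H₂CO₃; pK_a = 6.35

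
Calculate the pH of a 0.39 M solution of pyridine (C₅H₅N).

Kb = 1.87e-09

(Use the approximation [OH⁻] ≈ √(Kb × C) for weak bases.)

[OH⁻] = √(Kb × C) = √(1.87e-09 × 0.39) = 2.7006e-05. pOH = 4.57, pH = 14 - pOH

pH = 9.43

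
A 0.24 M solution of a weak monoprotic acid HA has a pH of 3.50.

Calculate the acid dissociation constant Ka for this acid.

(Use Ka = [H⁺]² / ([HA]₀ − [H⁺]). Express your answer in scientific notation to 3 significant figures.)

[H⁺] = 10^(−pH) = 10^(−3.50) = 3.162e-04 M. For HA ⇌ H⁺ + A⁻, Ka = [H⁺][A⁻]/[HA] = [H⁺]² / ([HA]₀ − [H⁺]) = (3.162e-04)² / (0.24 − 3.162e-04) = 4.17e-07.

K_a = 4.17e-07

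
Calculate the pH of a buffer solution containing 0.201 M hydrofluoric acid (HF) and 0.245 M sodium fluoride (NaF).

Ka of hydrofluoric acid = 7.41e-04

pKa = -log(7.41e-04) = 3.13. pH = pKa + log([A⁻]/[HA]) = 3.13 + log(0.245/0.201)

pH = 3.22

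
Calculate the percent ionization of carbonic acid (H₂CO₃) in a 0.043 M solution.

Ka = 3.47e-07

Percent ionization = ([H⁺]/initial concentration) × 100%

Using Ka equilibrium: x² + Ka×x - Ka×C = 0. Solving: [H⁺] = 1.2198e-04. Percent = (1.2198e-04/0.043) × 100

Percent ionization = 0.284%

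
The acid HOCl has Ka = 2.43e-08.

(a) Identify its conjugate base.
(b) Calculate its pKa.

(a) The conjugate base is formed by removing one H⁺ from HOCl, giving OCl⁻. (b) pKa = -log(Ka) = -log(2.43e-08) = 7.61.

Conjugate base: OCl⁻; pK_a = 7.61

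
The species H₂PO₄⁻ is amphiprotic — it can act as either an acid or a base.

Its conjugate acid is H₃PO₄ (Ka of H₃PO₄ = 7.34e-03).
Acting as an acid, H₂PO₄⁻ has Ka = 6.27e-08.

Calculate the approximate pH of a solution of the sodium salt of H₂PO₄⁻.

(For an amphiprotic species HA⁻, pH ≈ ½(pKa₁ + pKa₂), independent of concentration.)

pKa₁ = -log(7.34e-03) = 2.13; pKa₂ = -log(6.27e-08) = 7.20. For an amphiprotic species, pH ≈ ½(pKa₁ + pKa₂) = ½(2.13 + 7.20) = 4.67.

pH = 4.67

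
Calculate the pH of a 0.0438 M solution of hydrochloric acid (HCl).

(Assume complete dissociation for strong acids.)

[H⁺] = 0.0438 M for strong acid. pH = -log[H⁺] = -log(0.0438)

pH = 1.36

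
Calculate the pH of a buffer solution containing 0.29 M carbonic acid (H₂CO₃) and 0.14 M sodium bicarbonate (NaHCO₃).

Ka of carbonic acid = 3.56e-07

pKa = -log(3.56e-07) = 6.45. pH = pKa + log([A⁻]/[HA]) = 6.45 + log(0.14/0.29)

pH = 6.13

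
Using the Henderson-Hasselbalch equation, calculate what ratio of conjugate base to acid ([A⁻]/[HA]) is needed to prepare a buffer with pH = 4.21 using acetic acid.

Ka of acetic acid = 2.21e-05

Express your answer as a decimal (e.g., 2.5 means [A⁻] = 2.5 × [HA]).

pKa = -log(2.21e-05) = 4.6556. pH = pKa + log([A⁻]/[HA]), so log([A⁻]/[HA]) = pH − pKa = 4.21 − 4.6556 = -0.4456. [A⁻]/[HA] = 10^(-0.4456) = 0.358

[A⁻]/[HA] = 0.358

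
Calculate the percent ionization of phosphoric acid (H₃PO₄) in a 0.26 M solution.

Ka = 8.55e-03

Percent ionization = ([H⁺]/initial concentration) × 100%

Using Ka equilibrium: x² + Ka×x - Ka×C = 0. Solving: [H⁺] = 4.3067e-02. Percent = (4.3067e-02/0.26) × 100

Percent ionization = 16.6%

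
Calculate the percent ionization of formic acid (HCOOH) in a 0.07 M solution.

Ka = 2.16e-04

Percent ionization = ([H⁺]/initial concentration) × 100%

Using Ka equilibrium: x² + Ka×x - Ka×C = 0. Solving: [H⁺] = 3.7819e-03. Percent = (3.7819e-03/0.07) × 100

Percent ionization = 5.4%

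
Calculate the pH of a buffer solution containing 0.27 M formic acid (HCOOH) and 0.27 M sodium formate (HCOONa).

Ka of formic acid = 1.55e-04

pKa = -log(1.55e-04) = 3.81. pH = pKa + log([A⁻]/[HA]) = 3.81 + log(0.27/0.27)

pH = 3.81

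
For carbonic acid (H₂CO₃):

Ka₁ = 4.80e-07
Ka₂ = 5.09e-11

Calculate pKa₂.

pKa₂ = -log(Ka₂) = -log(5.09e-11) = 10.29.

pK_{a2} = 10.29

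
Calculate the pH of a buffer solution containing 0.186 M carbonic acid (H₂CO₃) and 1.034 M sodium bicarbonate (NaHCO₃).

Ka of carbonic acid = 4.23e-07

pKa = -log(4.23e-07) = 6.37. pH = pKa + log([A⁻]/[HA]) = 6.37 + log(1.034/0.186)

pH = 7.12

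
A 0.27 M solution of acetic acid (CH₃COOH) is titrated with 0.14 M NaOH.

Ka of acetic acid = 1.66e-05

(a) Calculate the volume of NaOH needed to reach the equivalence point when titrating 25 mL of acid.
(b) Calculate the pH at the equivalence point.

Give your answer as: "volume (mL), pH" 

moles acid = 0.27 × 25/1000 = 0.00675 mol; V_base = moles/0.14 × 1000 = 48.2 mL. At equivalence only the conjugate base is present: [A⁻] = 0.00675/0.073 = 9.2195e-02 M. Kb = Kw/Ka = 6.02e-10; [OH⁻] = √(Kb × [A⁻]) = 7.4525e-06; pOH = 5.13; pH = 14 - pOH = 8.87.

V = 48.2 mL, pH = 8.87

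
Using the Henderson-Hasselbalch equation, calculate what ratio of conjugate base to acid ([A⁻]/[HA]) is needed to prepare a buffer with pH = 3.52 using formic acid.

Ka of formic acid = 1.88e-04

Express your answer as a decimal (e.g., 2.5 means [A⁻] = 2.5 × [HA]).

pKa = -log(1.88e-04) = 3.7258. pH = pKa + log([A⁻]/[HA]), so log([A⁻]/[HA]) = pH − pKa = 3.52 − 3.7258 = -0.2058. [A⁻]/[HA] = 10^(-0.2058) = 0.623

[A⁻]/[HA] = 0.623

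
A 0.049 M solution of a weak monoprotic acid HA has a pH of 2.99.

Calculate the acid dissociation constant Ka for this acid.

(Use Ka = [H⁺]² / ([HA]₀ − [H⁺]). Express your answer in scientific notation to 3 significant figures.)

[H⁺] = 10^(−pH) = 10^(−2.99) = 1.023e-03 M. For HA ⇌ H⁺ + A⁻, Ka = [H⁺][A⁻]/[HA] = [H⁺]² / ([HA]₀ − [H⁺]) = (1.023e-03)² / (0.049 − 1.023e-03) = 2.18e-05.

K_a = 2.18e-05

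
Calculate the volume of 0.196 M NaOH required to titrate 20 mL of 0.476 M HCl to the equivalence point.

At equivalence: moles acid = moles base. moles HCl = 0.476 × 20/1000 = 0.00952 mol. V_base = moles / 0.196 × 1000 = 48.6 mL.

V_{base} = 48.6 mL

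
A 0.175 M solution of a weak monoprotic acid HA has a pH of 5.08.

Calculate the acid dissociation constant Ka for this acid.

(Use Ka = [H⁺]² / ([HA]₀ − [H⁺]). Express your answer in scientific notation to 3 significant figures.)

[H⁺] = 10^(−pH) = 10^(−5.08) = 8.318e-06 M. For HA ⇌ H⁺ + A⁻, Ka = [H⁺][A⁻]/[HA] = [H⁺]² / ([HA]₀ − [H⁺]) = (8.318e-06)² / (0.175 − 8.318e-06) = 3.95e-10.

K_a = 3.95e-10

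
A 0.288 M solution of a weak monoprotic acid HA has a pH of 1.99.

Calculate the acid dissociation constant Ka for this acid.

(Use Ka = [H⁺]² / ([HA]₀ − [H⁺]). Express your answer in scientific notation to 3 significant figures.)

[H⁺] = 10^(−pH) = 10^(−1.99) = 1.023e-02 M. For HA ⇌ H⁺ + A⁻, Ka = [H⁺][A⁻]/[HA] = [H⁺]² / ([HA]₀ − [H⁺]) = (1.023e-02)² / (0.288 − 1.023e-02) = 3.77e-04.

K_a = 3.77e-04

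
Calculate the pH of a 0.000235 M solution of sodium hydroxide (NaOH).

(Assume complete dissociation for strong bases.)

[OH⁻] = 0.000235 M for strong base. pOH = -log[OH⁻] = 3.63, pH = 14 - pOH

pH = 10.37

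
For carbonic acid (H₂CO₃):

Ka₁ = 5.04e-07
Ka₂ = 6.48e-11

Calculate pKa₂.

pKa₂ = -log(Ka₂) = -log(6.48e-11) = 10.19.

pK_{a2} = 10.19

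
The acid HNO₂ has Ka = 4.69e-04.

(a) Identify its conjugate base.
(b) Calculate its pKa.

(a) The conjugate base is formed by removing one H⁺ from HNO₂, giving NO₂⁻. (b) pKa = -log(Ka) = -log(4.69e-04) = 3.33.

Conjugate base: NO₂⁻; pK_a = 3.33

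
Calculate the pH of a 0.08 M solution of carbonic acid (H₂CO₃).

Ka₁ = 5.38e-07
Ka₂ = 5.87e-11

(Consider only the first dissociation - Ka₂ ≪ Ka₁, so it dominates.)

First dissociation dominates. From Ka₁ = [H⁺][HA⁻]/[H₂A], x² + Ka₁·x − Ka₁·C = 0 with C = 0.08 M and Ka₁ = 5.38e-07. Solving: [H⁺] = (−Ka₁ + √(Ka₁² + 4·Ka₁·C)) / 2 = 2.0719e-04 M. pH = -log(2.0719e-04) = 3.68.

pH = 3.68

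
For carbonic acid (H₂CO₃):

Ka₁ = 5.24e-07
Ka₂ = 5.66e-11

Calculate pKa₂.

pKa₂ = -log(Ka₂) = -log(5.66e-11) = 10.25.

pK_{a2} = 10.25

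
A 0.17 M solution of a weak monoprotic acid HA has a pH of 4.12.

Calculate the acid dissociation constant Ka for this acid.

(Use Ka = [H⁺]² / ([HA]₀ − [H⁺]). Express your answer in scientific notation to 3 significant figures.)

[H⁺] = 10^(−pH) = 10^(−4.12) = 7.586e-05 M. For HA ⇌ H⁺ + A⁻, Ka = [H⁺][A⁻]/[HA] = [H⁺]² / ([HA]₀ − [H⁺]) = (7.586e-05)² / (0.17 − 7.586e-05) = 3.39e-08.

K_a = 3.39e-08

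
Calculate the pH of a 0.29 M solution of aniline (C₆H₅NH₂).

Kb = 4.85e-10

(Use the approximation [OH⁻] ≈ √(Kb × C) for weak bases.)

[OH⁻] = √(Kb × C) = √(4.85e-10 × 0.29) = 1.1860e-05. pOH = 4.93, pH = 14 - pOH

pH = 9.07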